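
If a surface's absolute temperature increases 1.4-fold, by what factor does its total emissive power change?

factor ≈ 3.84

P ∝ T⁴, so the power scales as (1.4)⁴ = 3.84.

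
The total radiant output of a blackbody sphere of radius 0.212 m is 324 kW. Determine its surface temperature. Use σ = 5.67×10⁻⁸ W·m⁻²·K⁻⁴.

T ≈ 1780 K

A = 4πr² = 4π × (0.212)² = 0.565 m².
From P = σAT⁴, T = (P / σA)^(1/4) = (3.24×10^5 / (5.67×10⁻⁸ × 0.565))^(1/4).
T = (1.01×10^13)^(1/4) = 1780 K.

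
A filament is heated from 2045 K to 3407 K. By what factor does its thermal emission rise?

P ∝ T⁴, so the ratio is (3407/2045)⁴ = (1.666)⁴ = 7.70.

ratio ≈ 7.70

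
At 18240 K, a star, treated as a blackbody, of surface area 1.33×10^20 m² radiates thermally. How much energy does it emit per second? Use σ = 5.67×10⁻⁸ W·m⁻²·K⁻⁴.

P = σAT⁴ = 5.67×10⁻⁸ × 1.33×10^20 × (18240)⁴ = 5.67×10⁻⁸ × 1.33×10^20 × 1.11×10^17.
P = 8.35×10^29 W.

P ≈ 8.35×10^29 W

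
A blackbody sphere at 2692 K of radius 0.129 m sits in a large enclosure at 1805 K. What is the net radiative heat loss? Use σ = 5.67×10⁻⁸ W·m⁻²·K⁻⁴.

Q ≈ 4.97×10^5 W

A = 4πr² = 4π × (0.129)² = 0.209 m².
Q = σA(T⁴ − T_s⁴). T⁴ − T_s⁴ = (2692)⁴ − (1805)⁴ = 5.25×10^13 − 1.06×10^13 = 4.19×10^13 K⁴.
Q = 5.67×10⁻⁸ × 0.209 × 4.19×10^13 = 4.97×10^5 W.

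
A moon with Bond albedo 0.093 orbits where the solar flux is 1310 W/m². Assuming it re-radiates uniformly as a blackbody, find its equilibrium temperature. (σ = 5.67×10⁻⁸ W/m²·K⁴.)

Power absorbed = (1−a)S·πR²; power emitted = 4πR²σT⁴. Equating and cancelling πR²:
T = ((1−a)S / 4σ)^(1/4) = (1190 / (4 × 5.67×10⁻⁸))^(1/4) = (5.24×10^9)^(1/4).
T = 269 K.

T ≈ 269 K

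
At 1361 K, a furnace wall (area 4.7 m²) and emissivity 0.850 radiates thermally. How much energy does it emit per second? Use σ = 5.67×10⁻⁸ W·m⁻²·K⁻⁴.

P = εσAT⁴ = 0.850 × 5.67×10⁻⁸ × 4.70 × (1361)⁴ = 0.850 × 5.67×10⁻⁸ × 4.70 × 3.43×10^12.
P = 7.77×10^5 W.

P ≈ 7.77×10^5 W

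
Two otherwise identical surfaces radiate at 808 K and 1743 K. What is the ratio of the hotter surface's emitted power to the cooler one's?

ratio ≈ 21.7

P ∝ T⁴, so the ratio is (1743/808)⁴ = (2.157)⁴ = 21.7.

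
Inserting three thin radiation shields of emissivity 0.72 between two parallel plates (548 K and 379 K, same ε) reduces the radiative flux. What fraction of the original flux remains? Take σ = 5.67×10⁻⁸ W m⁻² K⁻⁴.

With N identical shields there are N+1 = 4 gaps in series, each with the same radiative resistance, so the flux falls to 1/(N+1) of its unshielded value.

ratio ≈ 0.250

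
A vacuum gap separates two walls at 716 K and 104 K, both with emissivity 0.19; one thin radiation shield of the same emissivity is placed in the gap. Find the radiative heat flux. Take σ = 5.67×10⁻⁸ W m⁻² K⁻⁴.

Each of the 2 gaps contributes resistance (2/ε − 1) = 2/0.19 − 1 = 9.526; total = 19.05.
q = σ(T₁⁴ − T₂⁴) / 19.05 = 5.67×10⁻⁸ × 2.63×10^11 / 19.05 = 782 W/m².

q ≈ 782 W/m²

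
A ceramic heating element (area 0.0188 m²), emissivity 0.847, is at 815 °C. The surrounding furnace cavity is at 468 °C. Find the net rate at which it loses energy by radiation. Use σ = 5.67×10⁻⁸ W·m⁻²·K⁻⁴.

Q ≈ 993 W

Convert: 815 °C = 1088 K; 468 °C = 741 K.
Q = εσA(T⁴ − T_s⁴). T⁴ − T_s⁴ = (1088)⁴ − (741)⁴ = 1.40×10^12 − 3.01×10^11 = 1.10×10^12 K⁴.
Q = 0.847 × 5.67×10⁻⁸ × 0.0188 × 1.10×10^12 = 993 W.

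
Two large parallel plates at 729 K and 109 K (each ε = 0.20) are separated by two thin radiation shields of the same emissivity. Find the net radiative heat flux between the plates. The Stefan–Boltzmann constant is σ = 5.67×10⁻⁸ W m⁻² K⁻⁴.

q ≈ 593 W/m²

Each of the 3 gaps contributes resistance (2/ε − 1) = 2/0.20 − 1 = 9.000; total = 27.00.
q = σ(T₁⁴ − T₂⁴) / 27.00 = 5.67×10⁻⁸ × 2.82×10^11 / 27.00 = 593 W/m².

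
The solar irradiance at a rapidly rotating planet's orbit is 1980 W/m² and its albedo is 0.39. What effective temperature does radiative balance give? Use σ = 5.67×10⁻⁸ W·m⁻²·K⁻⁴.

T ≈ 270 K

Power absorbed = (1−a)S·πR²; power emitted = 4πR²σT⁴. Equating and cancelling πR²:
T = ((1−a)S / 4σ)^(1/4) = (1210 / (4 × 5.67×10⁻⁸))^(1/4) = (5.33×10^9)^(1/4).
T = 270 K.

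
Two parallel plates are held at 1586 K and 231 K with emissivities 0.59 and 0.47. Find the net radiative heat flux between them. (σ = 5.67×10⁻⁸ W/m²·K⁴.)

For two large parallel gray plates, q = σ(T₁⁴ − T₂⁴) / (1/ε₁ + 1/ε₂ − 1).
1/ε₁ + 1/ε₂ − 1 = 1/0.59 + 1/0.47 − 1 = 2.823.
T₁⁴ − T₂⁴ = 6.33×10^12 − 2.85×10^9 = 6.32×10^12 K⁴.
q = 5.67×10⁻⁸ × 6.32×10^12 / 2.823 = 1.27×10^5 W/m².

q ≈ 1.27×10^5 W/m²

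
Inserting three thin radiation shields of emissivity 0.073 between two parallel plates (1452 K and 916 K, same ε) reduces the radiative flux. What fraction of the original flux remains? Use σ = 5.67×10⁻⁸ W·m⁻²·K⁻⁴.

With N identical shields there are N+1 = 4 gaps in series, each with the same radiative resistance, so the flux falls to 1/(N+1) of its unshielded value.

ratio ≈ 0.250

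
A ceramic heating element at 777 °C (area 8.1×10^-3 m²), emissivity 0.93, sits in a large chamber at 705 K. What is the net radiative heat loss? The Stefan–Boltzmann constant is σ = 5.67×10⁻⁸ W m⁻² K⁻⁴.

Q ≈ 414 W

Convert: 777 °C = 1050 K.
Q = εσA(T⁴ − T_s⁴). T⁴ − T_s⁴ = (1050)⁴ − (705)⁴ = 1.22×10^12 − 2.47×10^11 = 9.68×10^11 K⁴.
Q = 0.93 × 5.67×10⁻⁸ × 8.10×10^-3 × 9.68×10^11 = 414 W.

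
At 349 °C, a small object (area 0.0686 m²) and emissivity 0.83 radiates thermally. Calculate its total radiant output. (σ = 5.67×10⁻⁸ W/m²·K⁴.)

349 °C = 622 K.
P = εσAT⁴ = 0.83 × 5.67×10⁻⁸ × 0.0686 × (622)⁴ = 0.83 × 5.67×10⁻⁸ × 0.0686 × 1.50×10^11.
P = 483 W.

P ≈ 483 W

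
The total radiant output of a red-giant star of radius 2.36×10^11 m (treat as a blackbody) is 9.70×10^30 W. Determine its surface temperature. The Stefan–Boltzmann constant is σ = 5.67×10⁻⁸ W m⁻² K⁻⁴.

T ≈ 3950 K

A = 4πr² = 4π × (2.36×10^11)² = 7.00×10^23 m².
From P = σAT⁴, T = (P / σA)^(1/4) = (9.70×10^30 / (5.67×10⁻⁸ × 7.00×10^23))^(1/4).
T = (2.44×10^14)^(1/4) = 3950 K.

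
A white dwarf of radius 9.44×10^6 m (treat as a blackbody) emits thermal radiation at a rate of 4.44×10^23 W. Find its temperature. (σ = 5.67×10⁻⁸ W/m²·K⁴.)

T ≈ 9140 K

A = 4πr² = 4π × (9.44×10^6)² = 1.12×10^15 m².
From P = σAT⁴, T = (P / σA)^(1/4) = (4.44×10^23 / (5.67×10⁻⁸ × 1.12×10^15))^(1/4).
T = (6.99×10^15)^(1/4) = 9140 K.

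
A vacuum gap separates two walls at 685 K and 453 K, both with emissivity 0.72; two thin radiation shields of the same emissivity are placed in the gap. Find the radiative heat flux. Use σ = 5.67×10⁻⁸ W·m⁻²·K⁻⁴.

q ≈ 1890 W/m²

Each of the 3 gaps contributes resistance (2/ε − 1) = 2/0.72 − 1 = 1.778; total = 5.333.
q = σ(T₁⁴ − T₂⁴) / 5.333 = 5.67×10⁻⁸ × 1.78×10^11 / 5.333 = 1890 W/m².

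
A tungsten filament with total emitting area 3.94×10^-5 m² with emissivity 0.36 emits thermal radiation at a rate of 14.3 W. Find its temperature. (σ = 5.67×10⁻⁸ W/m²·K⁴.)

T ≈ 2050 K

From P = εσAT⁴, T = (P / εσA)^(1/4) = (14.3 / (0.36 × 5.67×10⁻⁸ × 3.94×10^-5))^(1/4).
T = (1.78×10^13)^(1/4) = 2050 K.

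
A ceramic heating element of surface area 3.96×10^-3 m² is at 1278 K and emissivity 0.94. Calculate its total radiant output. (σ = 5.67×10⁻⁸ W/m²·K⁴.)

P ≈ 563 W

P = εσAT⁴ = 0.94 × 5.67×10⁻⁸ × 3.96×10^-3 × (1278)⁴ = 0.94 × 5.67×10⁻⁸ × 3.96×10^-3 × 2.67×10^12.
P = 563 W.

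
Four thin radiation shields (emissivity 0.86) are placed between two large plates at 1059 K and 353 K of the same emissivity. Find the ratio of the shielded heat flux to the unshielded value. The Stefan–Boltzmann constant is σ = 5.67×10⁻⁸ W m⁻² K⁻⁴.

With N identical shields there are N+1 = 5 gaps in series, each with the same radiative resistance, so the flux falls to 1/(N+1) of its unshielded value.

ratio ≈ 0.200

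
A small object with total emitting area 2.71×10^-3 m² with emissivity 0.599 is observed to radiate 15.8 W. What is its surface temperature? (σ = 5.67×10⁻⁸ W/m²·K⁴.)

T ≈ 644 K

From P = εσAT⁴, T = (P / εσA)^(1/4) = (15.8 / (0.599 × 5.67×10⁻⁸ × 2.71×10^-3))^(1/4).
T = (1.72×10^11)^(1/4) = 644 K.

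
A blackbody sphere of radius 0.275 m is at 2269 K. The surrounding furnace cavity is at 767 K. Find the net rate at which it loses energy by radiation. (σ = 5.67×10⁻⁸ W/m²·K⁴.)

A = 4πr² = 4π × (0.275)² = 0.950 m².
Q = σA(T⁴ − T_s⁴). T⁴ − T_s⁴ = (2269)⁴ − (767)⁴ = 2.65×10^13 − 3.46×10^11 = 2.62×10^13 K⁴.
Q = 5.67×10⁻⁸ × 0.950 × 2.62×10^13 = 1.41×10^6 W.

Q ≈ 1.41×10^6 W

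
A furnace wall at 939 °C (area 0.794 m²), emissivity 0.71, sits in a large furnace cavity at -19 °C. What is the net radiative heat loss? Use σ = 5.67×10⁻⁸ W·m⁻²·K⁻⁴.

Q ≈ 68800 W

Convert: 939 °C = 1212 K; -19 °C = 254 K.
Q = εσA(T⁴ − T_s⁴). T⁴ − T_s⁴ = (1212)⁴ − (254)⁴ = 2.16×10^12 − 4.16×10^9 = 2.15×10^12 K⁴.
Q = 0.71 × 5.67×10⁻⁸ × 0.794 × 2.15×10^12 = 68800 W.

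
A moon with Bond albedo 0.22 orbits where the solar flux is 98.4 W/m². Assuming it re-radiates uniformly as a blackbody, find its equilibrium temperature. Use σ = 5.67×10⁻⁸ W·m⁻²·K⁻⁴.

Power absorbed = (1−a)S·πR²; power emitted = 4πR²σT⁴. Equating and cancelling πR²:
T = ((1−a)S / 4σ)^(1/4) = (76.8 / (4 × 5.67×10⁻⁸))^(1/4) = (3.38×10^8)^(1/4).
T = 136 K.

T ≈ 136 K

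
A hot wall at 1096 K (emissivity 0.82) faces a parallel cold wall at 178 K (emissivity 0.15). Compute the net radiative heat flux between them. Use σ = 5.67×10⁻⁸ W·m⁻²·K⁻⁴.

q ≈ 11900 W/m²

For two large parallel gray plates, q = σ(T₁⁴ − T₂⁴) / (1/ε₁ + 1/ε₂ − 1).
1/ε₁ + 1/ε₂ − 1 = 1/0.82 + 1/0.15 − 1 = 6.886.
T₁⁴ − T₂⁴ = 1.44×10^12 − 1.00×10^9 = 1.44×10^12 K⁴.
q = 5.67×10⁻⁸ × 1.44×10^12 / 6.886 = 11900 W/m².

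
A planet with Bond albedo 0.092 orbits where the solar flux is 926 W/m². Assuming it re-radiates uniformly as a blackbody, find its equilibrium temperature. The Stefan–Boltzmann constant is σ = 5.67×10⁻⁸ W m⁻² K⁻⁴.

T ≈ 247 K

Power absorbed = (1−a)S·πR²; power emitted = 4πR²σT⁴. Equating and cancelling πR²:
T = ((1−a)S / 4σ)^(1/4) = (841 / (4 × 5.67×10⁻⁸))^(1/4) = (3.71×10^9)^(1/4).
T = 247 K.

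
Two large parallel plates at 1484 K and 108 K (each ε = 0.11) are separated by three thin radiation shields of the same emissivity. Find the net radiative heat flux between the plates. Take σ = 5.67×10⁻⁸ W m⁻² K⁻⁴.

Each of the 4 gaps contributes resistance (2/ε − 1) = 2/0.11 − 1 = 17.18; total = 68.73.
q = σ(T₁⁴ − T₂⁴) / 68.73 = 5.67×10⁻⁸ × 4.85×10^12 / 68.73 = 4000 W/m².

q ≈ 4000 W/m²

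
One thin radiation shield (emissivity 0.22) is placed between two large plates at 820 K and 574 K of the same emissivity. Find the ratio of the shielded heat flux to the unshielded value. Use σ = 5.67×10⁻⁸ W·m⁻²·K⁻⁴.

With N identical shields there are N+1 = 2 gaps in series, each with the same radiative resistance, so the flux falls to 1/(N+1) of its unshielded value.

ratio ≈ 0.500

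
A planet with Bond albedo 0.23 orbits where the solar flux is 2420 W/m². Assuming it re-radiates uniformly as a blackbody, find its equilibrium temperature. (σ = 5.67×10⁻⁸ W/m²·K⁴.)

T ≈ 301 K

Power absorbed = (1−a)S·πR²; power emitted = 4πR²σT⁴. Equating and cancelling πR²:
T = ((1−a)S / 4σ)^(1/4) = (1860 / (4 × 5.67×10⁻⁸))^(1/4) = (8.22×10^9)^(1/4).
T = 301 K.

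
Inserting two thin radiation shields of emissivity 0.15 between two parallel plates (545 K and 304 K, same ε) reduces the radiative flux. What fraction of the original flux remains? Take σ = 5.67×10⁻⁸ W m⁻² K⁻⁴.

ratio ≈ 0.333

With N identical shields there are N+1 = 3 gaps in series, each with the same radiative resistance, so the flux falls to 1/(N+1) of its unshielded value.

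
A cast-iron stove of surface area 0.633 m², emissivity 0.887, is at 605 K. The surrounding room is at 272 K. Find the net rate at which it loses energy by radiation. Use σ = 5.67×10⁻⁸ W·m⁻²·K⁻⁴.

Q = εσA(T⁴ − T_s⁴). T⁴ − T_s⁴ = (605)⁴ − (272)⁴ = 1.34×10^11 − 5.47×10^9 = 1.29×10^11 K⁴.
Q = 0.887 × 5.67×10⁻⁸ × 0.633 × 1.29×10^11 = 4090 W.

Q ≈ 4090 W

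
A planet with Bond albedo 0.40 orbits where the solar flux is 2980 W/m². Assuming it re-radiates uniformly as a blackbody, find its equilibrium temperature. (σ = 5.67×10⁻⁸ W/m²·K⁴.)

Power absorbed = (1−a)S·πR²; power emitted = 4πR²σT⁴. Equating and cancelling πR²:
T = ((1−a)S / 4σ)^(1/4) = (1790 / (4 × 5.67×10⁻⁸))^(1/4) = (7.88×10^9)^(1/4).
T = 298 K.

T ≈ 298 K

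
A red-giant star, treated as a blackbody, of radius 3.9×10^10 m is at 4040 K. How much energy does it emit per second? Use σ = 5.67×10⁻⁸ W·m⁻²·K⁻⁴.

P ≈ 2.89×10^29 W

A = 4πr² = 4π × (3.9×10^10)² = 1.91×10^22 m².
P = σAT⁴ = 5.67×10⁻⁸ × 1.91×10^22 × (4040)⁴ = 5.67×10⁻⁸ × 1.91×10^22 × 2.66×10^14.
P = 2.89×10^29 W.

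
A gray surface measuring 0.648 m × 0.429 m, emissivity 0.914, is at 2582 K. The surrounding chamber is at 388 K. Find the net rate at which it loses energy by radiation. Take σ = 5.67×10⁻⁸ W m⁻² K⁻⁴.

A = 0.648 × 0.429 = 0.278 m².
Q = εσA(T⁴ − T_s⁴). T⁴ − T_s⁴ = (2582)⁴ − (388)⁴ = 4.44×10^13 − 2.27×10^10 = 4.44×10^13 K⁴.
Q = 0.914 × 5.67×10⁻⁸ × 0.278 × 4.44×10^13 = 6.40×10^5 W.

Q ≈ 6.40×10^5 W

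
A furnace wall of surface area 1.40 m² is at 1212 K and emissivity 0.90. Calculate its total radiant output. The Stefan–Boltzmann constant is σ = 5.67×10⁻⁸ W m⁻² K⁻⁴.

P ≈ 1.54×10^5 W

Stefan–Boltzmann: P = εσAT⁴ = 0.90 × 5.67×10⁻⁸ × 1.40 × (1212)⁴ = 0.90 × 5.67×10⁻⁸ × 1.40 × 2.16×10^12.
P = 1.54×10^5 W.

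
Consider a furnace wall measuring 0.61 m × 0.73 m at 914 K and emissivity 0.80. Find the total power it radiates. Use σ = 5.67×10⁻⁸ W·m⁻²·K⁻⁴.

A = 0.61 × 0.73 = 0.445 m².
P = εσAT⁴ = 0.80 × 5.67×10⁻⁸ × 0.445 × (914)⁴ = 0.80 × 5.67×10⁻⁸ × 0.445 × 6.98×10^11.
P = 14100 W.

P ≈ 14100 W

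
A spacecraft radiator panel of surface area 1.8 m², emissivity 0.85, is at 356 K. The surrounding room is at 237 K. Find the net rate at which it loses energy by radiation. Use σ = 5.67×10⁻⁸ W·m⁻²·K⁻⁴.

Q = εσA(T⁴ − T_s⁴). T⁴ − T_s⁴ = (356)⁴ − (237)⁴ = 1.61×10^10 − 3.15×10^9 = 1.29×10^10 K⁴.
Q = 0.85 × 5.67×10⁻⁸ × 1.80 × 1.29×10^10 = 1120 W.

Q ≈ 1120 W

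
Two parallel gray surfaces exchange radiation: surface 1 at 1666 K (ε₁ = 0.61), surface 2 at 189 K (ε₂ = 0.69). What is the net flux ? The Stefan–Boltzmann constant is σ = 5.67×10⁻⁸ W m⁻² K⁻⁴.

q ≈ 2.09×10^5 W/m²

For two large parallel gray plates, q = σ(T₁⁴ − T₂⁴) / (1/ε₁ + 1/ε₂ − 1).
1/ε₁ + 1/ε₂ − 1 = 1/0.61 + 1/0.69 − 1 = 2.089.
T₁⁴ − T₂⁴ = 7.70×10^12 − 1.28×10^9 = 7.70×10^12 K⁴.
q = 5.67×10⁻⁸ × 7.70×10^12 / 2.089 = 2.09×10^5 W/m².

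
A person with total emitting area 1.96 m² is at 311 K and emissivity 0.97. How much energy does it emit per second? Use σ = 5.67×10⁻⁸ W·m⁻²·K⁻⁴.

P ≈ 1010 W

P = εσAT⁴ = 0.97 × 5.67×10⁻⁸ × 1.96 × (311)⁴ = 0.97 × 5.67×10⁻⁸ × 1.96 × 9.35×10^9.
P = 1010 W.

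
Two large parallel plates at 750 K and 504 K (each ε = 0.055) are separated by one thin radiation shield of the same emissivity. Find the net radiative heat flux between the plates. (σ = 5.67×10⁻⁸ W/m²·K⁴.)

Each of the 2 gaps contributes resistance (2/ε − 1) = 2/0.055 − 1 = 35.36; total = 70.73.
q = σ(T₁⁴ − T₂⁴) / 70.73 = 5.67×10⁻⁸ × 2.52×10^11 / 70.73 = 202 W/m².

q ≈ 202 W/m²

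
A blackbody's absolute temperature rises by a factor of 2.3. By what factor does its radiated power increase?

P ∝ T⁴, so the power scales as (2.3)⁴ = 28.0.

factor ≈ 28.0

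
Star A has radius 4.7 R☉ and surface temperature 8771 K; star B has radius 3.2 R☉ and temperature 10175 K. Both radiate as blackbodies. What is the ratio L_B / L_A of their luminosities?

L = 4πR²σT⁴ ∝ R²T⁴, so L_B/L_A = (3.2/4.7)² × (10175/8771)⁴ = 0.464 × 1.81 = 0.840.

L_B/L_A ≈ 0.840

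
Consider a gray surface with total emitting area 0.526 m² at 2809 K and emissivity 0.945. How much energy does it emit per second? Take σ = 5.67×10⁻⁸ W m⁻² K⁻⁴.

P ≈ 1.75×10^6 W

P = εσAT⁴ = 0.945 × 5.67×10⁻⁸ × 0.526 × (2809)⁴ = 0.945 × 5.67×10⁻⁸ × 0.526 × 6.23×10^13.
P = 1.75×10^6 W.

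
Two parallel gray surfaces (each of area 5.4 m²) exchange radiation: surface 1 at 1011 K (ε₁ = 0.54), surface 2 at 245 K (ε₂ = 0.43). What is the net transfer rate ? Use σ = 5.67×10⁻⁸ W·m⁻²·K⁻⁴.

Q ≈ 1.00×10^5 W

For two large parallel gray plates, q = σ(T₁⁴ − T₂⁴) / (1/ε₁ + 1/ε₂ − 1).
1/ε₁ + 1/ε₂ − 1 = 1/0.54 + 1/0.43 − 1 = 3.177.
T₁⁴ − T₂⁴ = 1.04×10^12 − 3.60×10^9 = 1.04×10^12 K⁴.
q = 5.67×10⁻⁸ × 1.04×10^12 / 3.177 = 18600 W/m².
Q = q·A = 18600 × 5.4 = 1.00×10^5 W.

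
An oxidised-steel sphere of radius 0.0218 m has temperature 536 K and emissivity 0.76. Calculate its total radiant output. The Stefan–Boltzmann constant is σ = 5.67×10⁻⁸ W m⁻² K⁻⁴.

P ≈ 21.2 W

A = 4πr² = 4π × (0.0218)² = 5.97×10^-3 m².
P = εσAT⁴ = 0.76 × 5.67×10⁻⁸ × 5.97×10^-3 × (536)⁴ = 0.76 × 5.67×10⁻⁸ × 5.97×10^-3 × 8.25×10^10.
P = 21.2 W.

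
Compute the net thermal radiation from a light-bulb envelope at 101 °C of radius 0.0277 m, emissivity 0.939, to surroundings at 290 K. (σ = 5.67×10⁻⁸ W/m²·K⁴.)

A = 4πr² = 4π × (0.0277)² = 9.64×10^-3 m².
Convert: 101 °C = 374 K.
Q = εσA(T⁴ − T_s⁴). T⁴ − T_s⁴ = (374)⁴ − (290)⁴ = 1.96×10^10 − 7.07×10^9 = 1.25×10^10 K⁴.
Q = 0.939 × 5.67×10⁻⁸ × 9.64×10^-3 × 1.25×10^10 = 6.41 W.

Q ≈ 6.41 W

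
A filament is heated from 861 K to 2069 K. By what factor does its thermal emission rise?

ratio ≈ 33.3

P ∝ T⁴, so the ratio is (2069/861)⁴ = (2.403)⁴ = 33.3.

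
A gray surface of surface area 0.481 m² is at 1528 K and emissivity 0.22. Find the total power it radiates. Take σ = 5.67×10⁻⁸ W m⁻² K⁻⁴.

P = εσAT⁴ = 0.22 × 5.67×10⁻⁸ × 0.481 × (1528)⁴ = 0.22 × 5.67×10⁻⁸ × 0.481 × 5.45×10^12.
P = 32700 W.

P ≈ 32700 W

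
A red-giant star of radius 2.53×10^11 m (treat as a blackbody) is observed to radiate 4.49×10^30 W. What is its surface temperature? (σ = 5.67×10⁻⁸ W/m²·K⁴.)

T ≈ 3150 K

A = 4πr² = 4π × (2.53×10^11)² = 8.04×10^23 m².
From P = σAT⁴, T = (P / σA)^(1/4) = (4.49×10^30 / (5.67×10⁻⁸ × 8.04×10^23))^(1/4).
T = (9.84×10^13)^(1/4) = 3150 K.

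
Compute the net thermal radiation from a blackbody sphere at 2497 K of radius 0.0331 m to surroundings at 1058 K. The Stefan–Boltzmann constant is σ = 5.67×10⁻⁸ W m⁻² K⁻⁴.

A = 4πr² = 4π × (0.0331)² = 0.0138 m².
Q = σA(T⁴ − T_s⁴). T⁴ − T_s⁴ = (2497)⁴ − (1058)⁴ = 3.89×10^13 − 1.25×10^12 = 3.76×10^13 K⁴.
Q = 5.67×10⁻⁸ × 0.0138 × 3.76×10^13 = 29400 W.

Q ≈ 29400 W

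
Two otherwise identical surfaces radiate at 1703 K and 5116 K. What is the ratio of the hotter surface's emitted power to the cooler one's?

P ∝ T⁴, so the ratio is (5116/1703)⁴ = (3.004)⁴ = 81.4.

ratio ≈ 81.4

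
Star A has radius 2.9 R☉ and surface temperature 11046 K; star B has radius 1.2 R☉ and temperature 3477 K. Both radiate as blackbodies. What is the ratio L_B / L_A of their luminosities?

L_B/L_A ≈ 1.68×10^-3

L = 4πR²σT⁴ ∝ R²T⁴, so L_B/L_A = (1.2/2.9)² × (3477/11046)⁴ = 0.171 × 9.82×10^-3 = 1.68×10^-3.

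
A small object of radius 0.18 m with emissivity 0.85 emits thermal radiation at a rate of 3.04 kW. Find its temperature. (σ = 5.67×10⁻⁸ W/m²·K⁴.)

A = 4πr² = 4π × (0.18)² = 0.407 m².
From P = εσAT⁴, T = (P / εσA)^(1/4) = (3040 / (0.85 × 5.67×10⁻⁸ × 0.407))^(1/4).
T = (1.55×10^11)^(1/4) = 627 K.

T ≈ 627 K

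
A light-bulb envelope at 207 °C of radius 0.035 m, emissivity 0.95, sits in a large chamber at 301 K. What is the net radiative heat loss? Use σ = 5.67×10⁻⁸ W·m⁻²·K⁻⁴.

Q ≈ 37.2 W

A = 4πr² = 4π × (0.035)² = 0.0154 m².
Convert: 207 °C = 480 K.
Q = εσA(T⁴ − T_s⁴). T⁴ − T_s⁴ = (480)⁴ − (301)⁴ = 5.31×10^10 − 8.21×10^9 = 4.49×10^10 K⁴.
Q = 0.95 × 5.67×10⁻⁸ × 0.0154 × 4.49×10^10 = 37.2 W.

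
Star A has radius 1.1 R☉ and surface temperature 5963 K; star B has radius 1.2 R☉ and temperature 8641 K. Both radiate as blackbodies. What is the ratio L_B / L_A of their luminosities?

L_B/L_A ≈ 5.25

L = 4πR²σT⁴ ∝ R²T⁴, so L_B/L_A = (1.2/1.1)² × (8641/5963)⁴ = 1.19 × 4.41 = 5.25.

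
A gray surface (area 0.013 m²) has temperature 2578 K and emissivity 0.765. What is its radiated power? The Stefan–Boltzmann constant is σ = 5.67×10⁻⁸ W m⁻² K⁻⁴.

P ≈ 24900 W

P = εσAT⁴ = 0.765 × 5.67×10⁻⁸ × 0.0130 × (2578)⁴ = 0.765 × 5.67×10⁻⁸ × 0.0130 × 4.42×10^13.
P = 24900 W.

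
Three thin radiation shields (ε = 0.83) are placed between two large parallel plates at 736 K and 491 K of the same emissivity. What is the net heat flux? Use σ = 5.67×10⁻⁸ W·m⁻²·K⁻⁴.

q ≈ 2370 W/m²

Each of the 4 gaps contributes resistance (2/ε − 1) = 2/0.83 − 1 = 1.410; total = 5.639.
q = σ(T₁⁴ − T₂⁴) / 5.639 = 5.67×10⁻⁸ × 2.35×10^11 / 5.639 = 2370 W/m².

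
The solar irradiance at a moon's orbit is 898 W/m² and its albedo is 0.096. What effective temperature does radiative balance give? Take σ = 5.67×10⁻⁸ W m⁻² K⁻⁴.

T ≈ 245 K

Power absorbed = (1−a)S·πR²; power emitted = 4πR²σT⁴. Equating and cancelling πR²:
T = ((1−a)S / 4σ)^(1/4) = (812 / (4 × 5.67×10⁻⁸))^(1/4) = (3.58×10^9)^(1/4).
T = 245 K.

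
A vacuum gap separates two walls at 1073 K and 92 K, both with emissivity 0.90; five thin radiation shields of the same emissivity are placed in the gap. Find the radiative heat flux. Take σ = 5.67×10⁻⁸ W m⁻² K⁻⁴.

q ≈ 10200 W/m²

Each of the 6 gaps contributes resistance (2/ε − 1) = 2/0.90 − 1 = 1.222; total = 7.333.
q = σ(T₁⁴ − T₂⁴) / 7.333 = 5.67×10⁻⁸ × 1.33×10^12 / 7.333 = 10200 W/m².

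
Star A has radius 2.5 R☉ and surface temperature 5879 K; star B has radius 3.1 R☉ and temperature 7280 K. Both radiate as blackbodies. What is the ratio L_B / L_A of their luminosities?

L_B/L_A ≈ 3.62

L = 4πR²σT⁴ ∝ R²T⁴, so L_B/L_A = (3.1/2.5)² × (7280/5879)⁴ = 1.54 × 2.35 = 3.62.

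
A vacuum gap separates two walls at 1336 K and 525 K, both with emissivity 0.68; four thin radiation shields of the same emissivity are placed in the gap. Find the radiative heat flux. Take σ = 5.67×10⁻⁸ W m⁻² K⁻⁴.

q ≈ 18200 W/m²

Each of the 5 gaps contributes resistance (2/ε − 1) = 2/0.68 − 1 = 1.941; total = 9.706.
q = σ(T₁⁴ − T₂⁴) / 9.706 = 5.67×10⁻⁸ × 3.11×10^12 / 9.706 = 18200 W/m².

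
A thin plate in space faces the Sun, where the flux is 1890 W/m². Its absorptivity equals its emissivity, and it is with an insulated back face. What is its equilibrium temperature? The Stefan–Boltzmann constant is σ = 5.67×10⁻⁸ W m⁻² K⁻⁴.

T ≈ 427 K

Absorbed flux αS = emitted flux εσT⁴ (one radiating face); with α = ε, T = (S/σ)^(1/4).
T = (1890 / 5.67×10⁻⁸)^(1/4) = (3.33×10^10)^(1/4).
T = 427 K.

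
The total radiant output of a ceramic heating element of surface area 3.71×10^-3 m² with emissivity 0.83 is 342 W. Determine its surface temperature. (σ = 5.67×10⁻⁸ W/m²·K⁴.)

T ≈ 1180 K

From P = εσAT⁴, T = (P / εσA)^(1/4) = (342 / (0.83 × 5.67×10⁻⁸ × 3.71×10^-3))^(1/4).
T = (1.96×10^12)^(1/4) = 1180 K.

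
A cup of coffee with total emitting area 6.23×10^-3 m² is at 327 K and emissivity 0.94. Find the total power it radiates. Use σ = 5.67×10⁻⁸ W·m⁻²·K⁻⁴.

P ≈ 3.80 W

Stefan–Boltzmann: P = εσAT⁴ = 0.94 × 5.67×10⁻⁸ × 6.23×10^-3 × (327)⁴ = 0.94 × 5.67×10⁻⁸ × 6.23×10^-3 × 1.14×10^10.
P = 3.80 W.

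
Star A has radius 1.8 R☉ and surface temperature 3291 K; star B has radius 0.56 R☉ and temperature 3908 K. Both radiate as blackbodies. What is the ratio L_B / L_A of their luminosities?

L_B/L_A ≈ 0.192

L = 4πR²σT⁴ ∝ R²T⁴, so L_B/L_A = (0.56/1.8)² × (3908/3291)⁴ = 0.0968 × 1.99 = 0.192.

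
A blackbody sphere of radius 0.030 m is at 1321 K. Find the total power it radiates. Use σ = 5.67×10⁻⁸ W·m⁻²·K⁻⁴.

A = 4πr² = 4π × (0.030)² = 0.0113 m².
P = σAT⁴ = 5.67×10⁻⁸ × 0.0113 × (1321)⁴ = 5.67×10⁻⁸ × 0.0113 × 3.05×10^12.
P = 1950 W.

P ≈ 1950 W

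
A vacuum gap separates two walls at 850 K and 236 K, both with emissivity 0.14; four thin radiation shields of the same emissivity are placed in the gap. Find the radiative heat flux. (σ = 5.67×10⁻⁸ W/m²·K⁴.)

Each of the 5 gaps contributes resistance (2/ε − 1) = 2/0.14 − 1 = 13.29; total = 66.43.
q = σ(T₁⁴ − T₂⁴) / 66.43 = 5.67×10⁻⁸ × 5.19×10^11 / 66.43 = 443 W/m².

q ≈ 443 W/m²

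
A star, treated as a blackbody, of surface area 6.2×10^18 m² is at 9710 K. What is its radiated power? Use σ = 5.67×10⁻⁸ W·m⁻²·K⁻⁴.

P = σAT⁴ = 5.67×10⁻⁸ × 6.20×10^18 × (9710)⁴ = 5.67×10⁻⁸ × 6.20×10^18 × 8.89×10^15.
P = 3.13×10^27 W.

P ≈ 3.13×10^27 W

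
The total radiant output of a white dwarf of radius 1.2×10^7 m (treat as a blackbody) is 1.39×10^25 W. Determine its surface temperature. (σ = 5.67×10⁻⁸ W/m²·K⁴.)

A = 4πr² = 4π × (1.2×10^7)² = 1.81×10^15 m².
From P = σAT⁴, T = (P / σA)^(1/4) = (1.39×10^25 / (5.67×10⁻⁸ × 1.81×10^15))^(1/4).
T = (1.35×10^17)^(1/4) = 19200 K.

T ≈ 19200 K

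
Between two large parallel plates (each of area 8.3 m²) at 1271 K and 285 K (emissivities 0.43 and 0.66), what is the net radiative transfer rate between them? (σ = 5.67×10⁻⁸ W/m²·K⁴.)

Q ≈ 4.31×10^5 W

For two large parallel gray plates, q = σ(T₁⁴ − T₂⁴) / (1/ε₁ + 1/ε₂ − 1).
1/ε₁ + 1/ε₂ − 1 = 1/0.43 + 1/0.66 − 1 = 2.841.
T₁⁴ − T₂⁴ = 2.61×10^12 − 6.60×10^9 = 2.60×10^12 K⁴.
q = 5.67×10⁻⁸ × 2.60×10^12 / 2.841 = 52000 W/m².
Q = q·A = 52000 × 8.3 = 4.31×10^5 W.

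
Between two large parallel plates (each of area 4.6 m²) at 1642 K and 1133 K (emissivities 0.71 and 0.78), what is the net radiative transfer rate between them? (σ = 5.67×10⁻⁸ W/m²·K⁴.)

Q ≈ 8.67×10^5 W

For two large parallel gray plates, q = σ(T₁⁴ − T₂⁴) / (1/ε₁ + 1/ε₂ − 1).
1/ε₁ + 1/ε₂ − 1 = 1/0.71 + 1/0.78 − 1 = 1.691.
T₁⁴ − T₂⁴ = 7.27×10^12 − 1.65×10^12 = 5.62×10^12 K⁴.
q = 5.67×10⁻⁸ × 5.62×10^12 / 1.691 = 1.89×10^5 W/m².
Q = q·A = 1.89×10^5 × 4.6 = 8.67×10^5 W.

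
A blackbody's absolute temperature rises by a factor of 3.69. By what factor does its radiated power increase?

factor ≈ 185

P ∝ T⁴, so the power scales as (3.69)⁴ = 185.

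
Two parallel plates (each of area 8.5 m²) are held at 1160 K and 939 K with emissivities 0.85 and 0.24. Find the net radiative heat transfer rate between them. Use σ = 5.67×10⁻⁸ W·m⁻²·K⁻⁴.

For two large parallel gray plates, q = σ(T₁⁴ − T₂⁴) / (1/ε₁ + 1/ε₂ − 1).
1/ε₁ + 1/ε₂ − 1 = 1/0.85 + 1/0.24 − 1 = 4.343.
T₁⁴ − T₂⁴ = 1.81×10^12 − 7.77×10^11 = 1.03×10^12 K⁴.
q = 5.67×10⁻⁸ × 1.03×10^12 / 4.343 = 13500 W/m².
Q = q·A = 13500 × 8.5 = 1.15×10^5 W.

Q ≈ 1.15×10^5 W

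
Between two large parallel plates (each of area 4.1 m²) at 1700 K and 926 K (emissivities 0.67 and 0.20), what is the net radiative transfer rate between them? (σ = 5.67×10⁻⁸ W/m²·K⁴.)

For two large parallel gray plates, q = σ(T₁⁴ − T₂⁴) / (1/ε₁ + 1/ε₂ − 1).
1/ε₁ + 1/ε₂ − 1 = 1/0.67 + 1/0.20 − 1 = 5.493.
T₁⁴ − T₂⁴ = 8.35×10^12 − 7.35×10^11 = 7.62×10^12 K⁴.
q = 5.67×10⁻⁸ × 7.62×10^12 / 5.493 = 78600 W/m².
Q = q·A = 78600 × 4.1 = 3.22×10^5 W.

Q ≈ 3.22×10^5 W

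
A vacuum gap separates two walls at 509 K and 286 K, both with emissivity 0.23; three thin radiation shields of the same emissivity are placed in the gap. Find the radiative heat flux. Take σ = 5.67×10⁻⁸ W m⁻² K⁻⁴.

q ≈ 111 W/m²

Each of the 4 gaps contributes resistance (2/ε − 1) = 2/0.23 − 1 = 7.696; total = 30.78.
q = σ(T₁⁴ − T₂⁴) / 30.78 = 5.67×10⁻⁸ × 6.04×10^10 / 30.78 = 111 W/m².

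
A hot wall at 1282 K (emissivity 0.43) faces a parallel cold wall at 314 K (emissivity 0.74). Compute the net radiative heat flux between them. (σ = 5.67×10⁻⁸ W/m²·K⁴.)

For two large parallel gray plates, q = σ(T₁⁴ − T₂⁴) / (1/ε₁ + 1/ε₂ − 1).
1/ε₁ + 1/ε₂ − 1 = 1/0.43 + 1/0.74 − 1 = 2.677.
T₁⁴ − T₂⁴ = 2.70×10^12 − 9.72×10^9 = 2.69×10^12 K⁴.
q = 5.67×10⁻⁸ × 2.69×10^12 / 2.677 = 57000 W/m².

q ≈ 57000 W/m²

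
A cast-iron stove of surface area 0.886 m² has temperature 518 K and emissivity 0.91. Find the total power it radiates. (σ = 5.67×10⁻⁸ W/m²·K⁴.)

P ≈ 3290 W

P = εσAT⁴ = 0.91 × 5.67×10⁻⁸ × 0.886 × (518)⁴ = 0.91 × 5.67×10⁻⁸ × 0.886 × 7.20×10^10.
P = 3290 W.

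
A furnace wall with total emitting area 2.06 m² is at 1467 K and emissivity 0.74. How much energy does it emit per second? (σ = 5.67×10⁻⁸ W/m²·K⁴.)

P ≈ 4.00×10^5 W

Stefan–Boltzmann: P = εσAT⁴ = 0.74 × 5.67×10⁻⁸ × 2.06 × (1467)⁴ = 0.74 × 5.67×10⁻⁸ × 2.06 × 4.63×10^12.
P = 4.00×10^5 W.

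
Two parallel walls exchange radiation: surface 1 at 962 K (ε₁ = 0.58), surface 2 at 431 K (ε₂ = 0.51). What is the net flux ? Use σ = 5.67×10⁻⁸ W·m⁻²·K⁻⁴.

q ≈ 17400 W/m²

For two large parallel gray plates, q = σ(T₁⁴ − T₂⁴) / (1/ε₁ + 1/ε₂ − 1).
1/ε₁ + 1/ε₂ − 1 = 1/0.58 + 1/0.51 − 1 = 2.685.
T₁⁴ − T₂⁴ = 8.56×10^11 − 3.45×10^10 = 8.22×10^11 K⁴.
q = 5.67×10⁻⁸ × 8.22×10^11 / 2.685 = 17400 W/m².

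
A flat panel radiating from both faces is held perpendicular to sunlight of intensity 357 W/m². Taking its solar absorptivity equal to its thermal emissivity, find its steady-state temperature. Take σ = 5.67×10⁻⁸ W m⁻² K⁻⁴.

T ≈ 237 K

Absorbed flux αS = emitted flux 2εσT⁴ per unit area; with α = ε this gives T = (S/2σ)^(1/4).
T = (357 / (2 × 5.67×10⁻⁸))^(1/4) = (3.15×10^9)^(1/4).
T = 237 K.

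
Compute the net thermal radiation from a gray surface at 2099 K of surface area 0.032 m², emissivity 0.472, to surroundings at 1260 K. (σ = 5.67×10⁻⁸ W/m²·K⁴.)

Q = εσA(T⁴ − T_s⁴). T⁴ − T_s⁴ = (2099)⁴ − (1260)⁴ = 1.94×10^13 − 2.52×10^12 = 1.69×10^13 K⁴.
Q = 0.472 × 5.67×10⁻⁸ × 0.0320 × 1.69×10^13 = 14500 W.

Q ≈ 14500 W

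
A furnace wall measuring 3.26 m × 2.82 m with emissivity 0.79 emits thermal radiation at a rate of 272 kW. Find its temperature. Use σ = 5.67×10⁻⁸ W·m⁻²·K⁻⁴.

T ≈ 902 K

A = 3.26 × 2.82 = 9.19 m².
From P = εσAT⁴, T = (P / εσA)^(1/4) = (2.72×10^5 / (0.79 × 5.67×10⁻⁸ × 9.19))^(1/4).
T = (6.61×10^11)^(1/4) = 902 K.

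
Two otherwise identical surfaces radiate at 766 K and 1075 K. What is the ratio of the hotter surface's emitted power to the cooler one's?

P ∝ T⁴, so the ratio is (1075/766)⁴ = (1.403)⁴ = 3.88.

ratio ≈ 3.88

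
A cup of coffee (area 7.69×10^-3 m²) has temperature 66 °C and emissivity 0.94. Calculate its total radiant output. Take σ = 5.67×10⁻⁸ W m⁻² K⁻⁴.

P ≈ 5.41 W

66 °C = 339 K.
Stefan–Boltzmann: P = εσAT⁴ = 0.94 × 5.67×10⁻⁸ × 7.69×10^-3 × (339)⁴ = 0.94 × 5.67×10⁻⁸ × 7.69×10^-3 × 1.32×10^10.
P = 5.41 W.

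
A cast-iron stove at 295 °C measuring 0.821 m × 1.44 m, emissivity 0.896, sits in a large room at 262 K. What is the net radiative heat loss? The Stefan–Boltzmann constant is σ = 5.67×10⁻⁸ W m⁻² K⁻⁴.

Q ≈ 5970 W

A = 0.821 × 1.44 = 1.18 m².
Convert: 295 °C = 568 K.
Q = εσA(T⁴ − T_s⁴). T⁴ − T_s⁴ = (568)⁴ − (262)⁴ = 1.04×10^11 − 4.71×10^9 = 9.94×10^10 K⁴.
Q = 0.896 × 5.67×10⁻⁸ × 1.18 × 9.94×10^10 = 5970 W.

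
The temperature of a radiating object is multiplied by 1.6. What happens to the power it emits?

P ∝ T⁴, so the power scales as (1.6)⁴ = 6.55.

factor ≈ 6.55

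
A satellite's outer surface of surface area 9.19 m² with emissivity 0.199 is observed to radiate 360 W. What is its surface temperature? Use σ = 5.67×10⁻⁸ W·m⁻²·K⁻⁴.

T ≈ 243 K

From P = εσAT⁴, T = (P / εσA)^(1/4) = (360 / (0.199 × 5.67×10⁻⁸ × 9.19))^(1/4).
T = (3.47×10^9)^(1/4) = 243 K.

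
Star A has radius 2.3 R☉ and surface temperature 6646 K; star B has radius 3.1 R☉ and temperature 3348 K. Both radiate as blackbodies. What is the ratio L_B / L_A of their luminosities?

L = 4πR²σT⁴ ∝ R²T⁴, so L_B/L_A = (3.1/2.3)² × (3348/6646)⁴ = 1.82 × 0.0644 = 0.117.

L_B/L_A ≈ 0.117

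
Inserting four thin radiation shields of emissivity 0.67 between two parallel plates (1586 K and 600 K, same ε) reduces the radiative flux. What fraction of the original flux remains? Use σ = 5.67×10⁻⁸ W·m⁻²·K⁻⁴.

With N identical shields there are N+1 = 5 gaps in series, each with the same radiative resistance, so the flux falls to 1/(N+1) of its unshielded value.

ratio ≈ 0.200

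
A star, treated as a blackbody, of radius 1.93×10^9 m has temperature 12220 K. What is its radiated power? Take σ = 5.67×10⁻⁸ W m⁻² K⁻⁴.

A = 4πr² = 4π × (1.93×10^9)² = 4.68×10^19 m².
P = σAT⁴ = 5.67×10⁻⁸ × 4.68×10^19 × (12220)⁴ = 5.67×10⁻⁸ × 4.68×10^19 × 2.23×10^16.
P = 5.92×10^28 W.

P ≈ 5.92×10^28 W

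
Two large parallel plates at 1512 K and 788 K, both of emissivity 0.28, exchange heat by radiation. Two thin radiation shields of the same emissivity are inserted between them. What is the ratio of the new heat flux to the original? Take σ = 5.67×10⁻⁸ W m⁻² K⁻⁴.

With N identical shields there are N+1 = 3 gaps in series, each with the same radiative resistance, so the flux falls to 1/(N+1) of its unshielded value.

ratio ≈ 0.333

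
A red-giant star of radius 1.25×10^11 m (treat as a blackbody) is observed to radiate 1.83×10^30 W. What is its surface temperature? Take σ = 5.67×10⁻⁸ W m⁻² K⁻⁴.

A = 4πr² = 4π × (1.25×10^11)² = 1.96×10^23 m².
From P = σAT⁴, T = (P / σA)^(1/4) = (1.83×10^30 / (5.67×10⁻⁸ × 1.96×10^23))^(1/4).
T = (1.64×10^14)^(1/4) = 3580 K.

T ≈ 3580 K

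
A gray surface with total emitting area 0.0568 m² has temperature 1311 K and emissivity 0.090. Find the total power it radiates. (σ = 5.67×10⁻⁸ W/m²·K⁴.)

P = εσAT⁴ = 0.090 × 5.67×10⁻⁸ × 0.0568 × (1311)⁴ = 0.090 × 5.67×10⁻⁸ × 0.0568 × 2.95×10^12.
P = 856 W.

P ≈ 856 W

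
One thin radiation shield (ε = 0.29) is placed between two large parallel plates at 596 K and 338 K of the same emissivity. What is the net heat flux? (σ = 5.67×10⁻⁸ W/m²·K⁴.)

q ≈ 544 W/m²

Each of the 2 gaps contributes resistance (2/ε − 1) = 2/0.29 − 1 = 5.897; total = 11.79.
q = σ(T₁⁴ − T₂⁴) / 11.79 = 5.67×10⁻⁸ × 1.13×10^11 / 11.79 = 544 W/m².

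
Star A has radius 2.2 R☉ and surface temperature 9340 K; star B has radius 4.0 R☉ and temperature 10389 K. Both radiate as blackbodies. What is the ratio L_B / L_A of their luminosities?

L_B/L_A ≈ 5.06

L = 4πR²σT⁴ ∝ R²T⁴, so L_B/L_A = (4.0/2.2)² × (10389/9340)⁴ = 3.31 × 1.53 = 5.06.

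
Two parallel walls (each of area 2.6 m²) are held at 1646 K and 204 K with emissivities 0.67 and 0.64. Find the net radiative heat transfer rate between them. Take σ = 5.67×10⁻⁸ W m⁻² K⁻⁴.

For two large parallel gray plates, q = σ(T₁⁴ − T₂⁴) / (1/ε₁ + 1/ε₂ − 1).
1/ε₁ + 1/ε₂ − 1 = 1/0.67 + 1/0.64 − 1 = 2.055.
T₁⁴ − T₂⁴ = 7.34×10^12 − 1.73×10^9 = 7.34×10^12 K⁴.
q = 5.67×10⁻⁸ × 7.34×10^12 / 2.055 = 2.02×10^5 W/m².
Q = q·A = 2.02×10^5 × 2.6 = 5.26×10^5 W.

Q ≈ 5.26×10^5 W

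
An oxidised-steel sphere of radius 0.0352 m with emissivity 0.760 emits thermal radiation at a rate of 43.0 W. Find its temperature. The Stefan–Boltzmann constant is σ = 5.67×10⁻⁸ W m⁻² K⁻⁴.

A = 4πr² = 4π × (0.0352)² = 0.0156 m².
From P = εσAT⁴, T = (P / εσA)^(1/4) = (43.0 / (0.760 × 5.67×10⁻⁸ × 0.0156))^(1/4).
T = (6.41×10^10)^(1/4) = 503 K.

T ≈ 503 K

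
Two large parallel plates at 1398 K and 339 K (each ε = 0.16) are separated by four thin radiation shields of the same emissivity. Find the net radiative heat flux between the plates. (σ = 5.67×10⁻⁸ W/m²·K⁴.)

q ≈ 3750 W/m²

Each of the 5 gaps contributes resistance (2/ε − 1) = 2/0.16 − 1 = 11.50; total = 57.50.
q = σ(T₁⁴ − T₂⁴) / 57.50 = 5.67×10⁻⁸ × 3.81×10^12 / 57.50 = 3750 W/m².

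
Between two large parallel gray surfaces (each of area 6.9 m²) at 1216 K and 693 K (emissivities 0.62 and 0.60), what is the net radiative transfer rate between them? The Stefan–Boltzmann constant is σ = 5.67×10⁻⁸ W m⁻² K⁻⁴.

Q ≈ 3.36×10^5 W

For two large parallel gray plates, q = σ(T₁⁴ − T₂⁴) / (1/ε₁ + 1/ε₂ − 1).
1/ε₁ + 1/ε₂ − 1 = 1/0.62 + 1/0.60 − 1 = 2.280.
T₁⁴ − T₂⁴ = 2.19×10^12 − 2.31×10^11 = 1.96×10^12 K⁴.
q = 5.67×10⁻⁸ × 1.96×10^12 / 2.280 = 48600 W/m².
Q = q·A = 48600 × 6.9 = 3.36×10^5 W.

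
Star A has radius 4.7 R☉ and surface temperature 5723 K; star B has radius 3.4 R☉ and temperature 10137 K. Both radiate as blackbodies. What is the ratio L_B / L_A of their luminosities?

L_B/L_A ≈ 5.15

L = 4πR²σT⁴ ∝ R²T⁴, so L_B/L_A = (3.4/4.7)² × (10137/5723)⁴ = 0.523 × 9.84 = 5.15.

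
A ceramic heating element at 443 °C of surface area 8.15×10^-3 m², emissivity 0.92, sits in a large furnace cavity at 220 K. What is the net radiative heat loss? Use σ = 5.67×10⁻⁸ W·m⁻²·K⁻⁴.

Convert: 443 °C = 716 K.
Q = εσA(T⁴ − T_s⁴). T⁴ − T_s⁴ = (716)⁴ − (220)⁴ = 2.63×10^11 − 2.34×10^9 = 2.60×10^11 K⁴.
Q = 0.92 × 5.67×10⁻⁸ × 8.15×10^-3 × 2.60×10^11 = 111 W.

Q ≈ 111 W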